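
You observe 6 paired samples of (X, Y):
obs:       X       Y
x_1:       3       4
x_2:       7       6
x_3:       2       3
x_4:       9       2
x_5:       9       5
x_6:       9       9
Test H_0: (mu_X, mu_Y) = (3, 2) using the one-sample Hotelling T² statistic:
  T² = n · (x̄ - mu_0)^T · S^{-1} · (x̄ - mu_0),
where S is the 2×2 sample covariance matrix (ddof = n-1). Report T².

Step 1 — sample mean vector:
  mean(X) = (3 + 7 + 2 + 9 + 9 + 9) / 6 = 39/6 = 6.5
  mean(Y) = (4 + 6 + 3 + 2 + 5 + 9) / 6 = 29/6 = 4.8333
  x̄ = (6.5, 4.8333),  deviation x̄ - mu_0 = (6.5, 4.8333) - (3, 2) = (3.5, 2.8333).

Step 2 — sample covariance matrix, S[i,j] = (1/(n-1)) · Σ_k (x_{k,i} - mean_i) · (x_{k,j} - mean_j), divisor n-1 = 5:
  S[X,X] = ((-3.5)·(-3.5) + (0.5)·(0.5) + (-4.5)·(-4.5) + (2.5)·(2.5) + (2.5)·(2.5) + (2.5)·(2.5)) / 5 = 51.5/5 = 10.3
  S[X,Y] = ((-3.5)·(-0.8333) + (0.5)·(1.1667) + (-4.5)·(-1.8333) + (2.5)·(-2.8333) + (2.5)·(0.1667) + (2.5)·(4.1667)) / 5 = 15.5/5 = 3.1
  S[Y,Y] = ((-0.8333)·(-0.8333) + (1.1667)·(1.1667) + (-1.8333)·(-1.8333) + (-2.8333)·(-2.8333) + (0.1667)·(0.1667) + (4.1667)·(4.1667)) / 5 = 30.8333/5 = 6.1667
  S = [[10.3, 3.1],
 [3.1, 6.1667]].

Step 3 — invert S. det(S) = 10.3·6.1667 - (3.1)² = 53.9067.
  S^{-1} = (1/det) · [[d, -b], [-b, a]] = [[0.1144, -0.0575],
 [-0.0575, 0.1911]].

Step 4 — quadratic form (x̄ - mu_0)^T · S^{-1} · (x̄ - mu_0):
  S^{-1} · (x̄ - mu_0) = (0.2374, 0.3401),
  (x̄ - mu_0)^T · [...] = (3.5)·(0.2374) + (2.8333)·(0.3401) = 1.7947.

Step 5 — scale by n: T² = 6 · 1.7947 = 10.768.

T² ≈ 10.768


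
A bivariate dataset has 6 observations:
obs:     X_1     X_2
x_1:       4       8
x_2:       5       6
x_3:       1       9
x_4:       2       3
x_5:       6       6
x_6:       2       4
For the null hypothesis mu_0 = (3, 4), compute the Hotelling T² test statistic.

Step 1 — sample mean vector:
  mean(X_1) = (4 + 5 + 1 + 2 + 6 + 2) / 6 = 20/6 = 3.3333
  mean(X_2) = (8 + 6 + 9 + 3 + 6 + 4) / 6 = 36/6 = 6
  x̄ = (3.3333, 6),  deviation x̄ - mu_0 = (3.3333, 6) - (3, 4) = (0.3333, 2).

Step 2 — sample covariance matrix, S[i,j] = (1/(n-1)) · Σ_k (x_{k,i} - mean_i) · (x_{k,j} - mean_j), divisor n-1 = 5:
  S[X_1,X_1] = ((0.6667)·(0.6667) + (1.6667)·(1.6667) + (-2.3333)·(-2.3333) + (-1.3333)·(-1.3333) + (2.6667)·(2.6667) + (-1.3333)·(-1.3333)) / 5 = 19.3333/5 = 3.8667
  S[X_1,X_2] = ((0.6667)·(2) + (1.6667)·(0) + (-2.3333)·(3) + (-1.3333)·(-3) + (2.6667)·(0) + (-1.3333)·(-2)) / 5 = 1/5 = 0.2
  S[X_2,X_2] = ((2)·(2) + (0)·(0) + (3)·(3) + (-3)·(-3) + (0)·(0) + (-2)·(-2)) / 5 = 26/5 = 5.2
  S = [[3.8667, 0.2],
 [0.2, 5.2]].

Step 3 — invert S. det(S) = 3.8667·5.2 - (0.2)² = 20.0667.
  S^{-1} = (1/det) · [[d, -b], [-b, a]] = [[0.2591, -0.01],
 [-0.01, 0.1927]].

Step 4 — quadratic form (x̄ - mu_0)^T · S^{-1} · (x̄ - mu_0):
  S^{-1} · (x̄ - mu_0) = (0.0664, 0.3821),
  (x̄ - mu_0)^T · [...] = (0.3333)·(0.0664) + (2)·(0.3821) = 0.7863.

Step 5 — scale by n: T² = 6 · 0.7863 = 4.7176.

T² ≈ 4.7176


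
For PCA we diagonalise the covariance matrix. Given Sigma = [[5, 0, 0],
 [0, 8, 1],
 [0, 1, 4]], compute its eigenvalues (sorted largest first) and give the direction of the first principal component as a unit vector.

Step 1 — characteristic polynomial p(λ) = det(λI - Sigma) = λ³ - tr·λ² + c_1·λ - det, where tr = trace, c_1 = sum of the principal 2×2 minors, det = det(Sigma):
  tr = 5 + 8 + 4 = 17,
  c_1 = (5·8 - (0)²) + (5·4 - (0)²) + (8·4 - (1)²) = 40 + 20 + 31 = 91,
  det = 5·(8·4 - (1)²) - (0)·((0)·4 - (1)·(0)) + (0)·((0)·(1) - 8·(0)) = 5·(31) - (0)·(0) + (0)·(0) = 155.
  So p(λ) = λ³ - 17λ² + 91λ - 155.
Step 2 — look for an integer root (rational root theorem: any rational root is an integer divisor of 155). Testing λ = 5:
  p(5) = 125 - 425 + 455 - 155 = 0  ✓
  Dividing out (λ - 5): p(λ) = (λ - 5)(λ² - 12λ + 31).
Step 3 — remaining eigenvalues from the quadratic λ² - 12λ + 31 = 0:
  Δ = 12² - 4·31 = 144 - 124 = 20,  λ = (12 ± √20)/2 = (12 ± 4.4721)/2 ≈ 8.2361 or 3.7639.
  Sorted: λ_1 = 8.2361,  λ_2 = 5,  λ_3 = 3.7639  (check: sum = 17 = tr ✓).

Step 4 — unit eigenvector for λ_1 ≈ 8.2361: v spans the null space of (Sigma - λ_1 I), whose rows are
  r_1 = (-3.2361, 0, 0),  r_2 = (0, -0.2361, 1),  r_3 = (0, 1, -4.2361).
  v is orthogonal to every row, so take v ∝ r_1 × r_2 = ((0)·(1) - (0)·(-0.2361), (0)·(0) - (-3.2361)·(1), (-3.2361)·(-0.2361) - (0)·(0)) ≈ (0, 3.2361, 0.7639).
  Let u = (0, 3.2361, 0.7639).
  ||u|| = √((0)² + (3.2361)² + (0.7639)²) = √(11.0557) ≈ 3.325,  v_1 = u/||u|| ≈ (0, 0.9732, 0.2298) (||v_1|| = 1).

λ_1 = 8.2361,  λ_2 = 5,  λ_3 = 3.7639;  v_1 ≈ (0, 0.9732, 0.2298)


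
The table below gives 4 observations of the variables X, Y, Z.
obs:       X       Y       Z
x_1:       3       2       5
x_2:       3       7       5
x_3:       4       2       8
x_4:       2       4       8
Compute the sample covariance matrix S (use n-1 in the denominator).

Step 1 — column means:
  mean(X) = (3 + 3 + 4 + 2) / 4 = 12/4 = 3
  mean(Y) = (2 + 7 + 2 + 4) / 4 = 15/4 = 3.75
  mean(Z) = (5 + 5 + 8 + 8) / 4 = 26/4 = 6.5

Step 2 — sample covariance S[i,j] = (1/(n-1)) · Σ_k (x_{k,i} - mean_i) · (x_{k,j} - mean_j), with n-1 = 3.
  S[X,X] = ((0)·(0) + (0)·(0) + (1)·(1) + (-1)·(-1)) / 3 = 2/3 = 0.6667
  S[X,Y] = ((0)·(-1.75) + (0)·(3.25) + (1)·(-1.75) + (-1)·(0.25)) / 3 = -2/3 = -0.6667
  S[X,Z] = ((0)·(-1.5) + (0)·(-1.5) + (1)·(1.5) + (-1)·(1.5)) / 3 = 0/3 = 0
  S[Y,Y] = ((-1.75)·(-1.75) + (3.25)·(3.25) + (-1.75)·(-1.75) + (0.25)·(0.25)) / 3 = 16.75/3 = 5.5833
  S[Y,Z] = ((-1.75)·(-1.5) + (3.25)·(-1.5) + (-1.75)·(1.5) + (0.25)·(1.5)) / 3 = -4.5/3 = -1.5
  S[Z,Z] = ((-1.5)·(-1.5) + (-1.5)·(-1.5) + (1.5)·(1.5) + (1.5)·(1.5)) / 3 = 9/3 = 3

S is symmetric (S[j,i] = S[i,j]). Assembling:

S = [[0.6667, -0.6667, 0],
 [-0.6667, 5.5833, -1.5],
 [0, -1.5, 3]]


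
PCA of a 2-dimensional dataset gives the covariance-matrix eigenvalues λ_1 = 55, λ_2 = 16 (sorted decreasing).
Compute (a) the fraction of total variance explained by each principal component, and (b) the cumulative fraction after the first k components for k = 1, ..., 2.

Step 1 — total variance = trace(Sigma) = Σ λ_i = 55 + 16 = 71.

Step 2 — fraction explained by component i = λ_i / Σ λ:
  PC1: 55/71 = 0.7746
  PC2: 16/71 = 0.2254

Step 3 — cumulative fraction after k components = (λ_1 + ... + λ_k) / Σ λ:
  k = 1: 55/71 = 0.7746
  k = 2: (55 + 16)/71 = 71/71 = 1

Summary (fraction, with percent):

explained: PC1 0.7746 (77.46%), PC2 0.2254 (22.54%);  cumulative: 0.7746, 1


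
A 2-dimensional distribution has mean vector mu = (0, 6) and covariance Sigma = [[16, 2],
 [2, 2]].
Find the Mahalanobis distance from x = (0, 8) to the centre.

Step 1 — centre the observation: (x - mu) = (0, 2).

Step 2 — invert Sigma. det(Sigma) = 16·2 - (2)² = 28.
  Sigma^{-1} = (1/det) · [[d, -b], [-b, a]] = [[0.0714, -0.0714],
 [-0.0714, 0.5714]].

Step 3 — form the quadratic (x - mu)^T · Sigma^{-1} · (x - mu):
  Sigma^{-1} · (x - mu) = (-0.1429, 1.1429).
  (x - mu)^T · [Sigma^{-1} · (x - mu)] = (0)·(-0.1429) + (2)·(1.1429) = 2.2857.

Step 4 — take square root: d = √(2.2857) ≈ 1.5119.

d(x, mu) = √(2.2857) ≈ 1.5119


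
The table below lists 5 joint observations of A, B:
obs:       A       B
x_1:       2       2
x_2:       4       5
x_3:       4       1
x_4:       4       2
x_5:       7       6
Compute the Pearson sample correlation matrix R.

Step 1 — column means:
  mean(A) = (2 + 4 + 4 + 4 + 7) / 5 = 21/5 = 4.2
  mean(B) = (2 + 5 + 1 + 2 + 6) / 5 = 16/5 = 3.2

Step 2 — sample variances and covariances s[i,j] = (1/(n-1)) · Σ_k (x_{k,i} - mean_i) · (x_{k,j} - mean_j), with n-1 = 4:
  s[A,A] = ((-2.2)·(-2.2) + (-0.2)·(-0.2) + (-0.2)·(-0.2) + (-0.2)·(-0.2) + (2.8)·(2.8)) / 4 = 12.8/4 = 3.2
  s[A,B] = ((-2.2)·(-1.2) + (-0.2)·(1.8) + (-0.2)·(-2.2) + (-0.2)·(-1.2) + (2.8)·(2.8)) / 4 = 10.8/4 = 2.7
  s[B,B] = ((-1.2)·(-1.2) + (1.8)·(1.8) + (-2.2)·(-2.2) + (-1.2)·(-1.2) + (2.8)·(2.8)) / 4 = 18.8/4 = 4.7
  Sample standard deviations s_i = √(s[i,i]):
  s(A) = √(3.2) = 1.7889
  s(B) = √(4.7) = 2.1679

Step 3 — r_{ij} = s_{ij} / (s_i · s_j):
  r[A,A] = 1 (diagonal).
  r[A,B] = 2.7 / (1.7889 · 2.1679) = 2.7 / 3.8781 = 0.6962
  r[B,B] = 1 (diagonal).

R is symmetric with unit diagonal. Assembling:

R = [[1, 0.6962],
 [0.6962, 1]]


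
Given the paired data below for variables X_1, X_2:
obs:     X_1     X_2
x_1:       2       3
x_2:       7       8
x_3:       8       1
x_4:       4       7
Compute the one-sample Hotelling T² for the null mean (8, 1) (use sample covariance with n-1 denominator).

Step 1 — sample mean vector:
  mean(X_1) = (2 + 7 + 8 + 4) / 4 = 21/4 = 5.25
  mean(X_2) = (3 + 8 + 1 + 7) / 4 = 19/4 = 4.75
  x̄ = (5.25, 4.75),  deviation x̄ - mu_0 = (5.25, 4.75) - (8, 1) = (-2.75, 3.75).

Step 2 — sample covariance matrix, S[i,j] = (1/(n-1)) · Σ_k (x_{k,i} - mean_i) · (x_{k,j} - mean_j), divisor n-1 = 3:
  S[X_1,X_1] = ((-3.25)·(-3.25) + (1.75)·(1.75) + (2.75)·(2.75) + (-1.25)·(-1.25)) / 3 = 22.75/3 = 7.5833
  S[X_1,X_2] = ((-3.25)·(-1.75) + (1.75)·(3.25) + (2.75)·(-3.75) + (-1.25)·(2.25)) / 3 = -1.75/3 = -0.5833
  S[X_2,X_2] = ((-1.75)·(-1.75) + (3.25)·(3.25) + (-3.75)·(-3.75) + (2.25)·(2.25)) / 3 = 32.75/3 = 10.9167
  S = [[7.5833, -0.5833],
 [-0.5833, 10.9167]].

Step 3 — invert S. det(S) = 7.5833·10.9167 - (-0.5833)² = 82.4444.
  S^{-1} = (1/det) · [[d, -b], [-b, a]] = [[0.1324, 0.0071],
 [0.0071, 0.092]].

Step 4 — quadratic form (x̄ - mu_0)^T · S^{-1} · (x̄ - mu_0):
  S^{-1} · (x̄ - mu_0) = (-0.3376, 0.3255),
  (x̄ - mu_0)^T · [...] = (-2.75)·(-0.3376) + (3.75)·(0.3255) = 2.1489.

Step 5 — scale by n: T² = 4 · 2.1489 = 8.5957.

T² ≈ 8.5957


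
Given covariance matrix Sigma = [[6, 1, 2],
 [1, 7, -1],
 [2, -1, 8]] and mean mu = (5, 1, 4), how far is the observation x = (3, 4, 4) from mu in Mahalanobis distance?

Step 1 — centre the observation: (x - mu) = (-2, 3, 0).

Step 2 — invert Sigma (cofactor / det for 3×3, or solve directly):
  Sigma^{-1} = [[0.1897, -0.0345, -0.0517],
 [-0.0345, 0.1517, 0.0276],
 [-0.0517, 0.0276, 0.1414]].

Step 3 — form the quadratic (x - mu)^T · Sigma^{-1} · (x - mu):
  Sigma^{-1} · (x - mu) = (-0.4828, 0.5241, 0.1862).
  (x - mu)^T · [Sigma^{-1} · (x - mu)] = (-2)·(-0.4828) + (3)·(0.5241) + (0)·(0.1862) = 2.5379.

Step 4 — take square root: d = √(2.5379) ≈ 1.5931.

d(x, mu) = √(2.5379) ≈ 1.5931


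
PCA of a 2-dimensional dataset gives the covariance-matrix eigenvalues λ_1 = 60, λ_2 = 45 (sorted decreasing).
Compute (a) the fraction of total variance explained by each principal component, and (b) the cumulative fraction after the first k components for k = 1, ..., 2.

Step 1 — total variance = trace(Sigma) = Σ λ_i = 60 + 45 = 105.

Step 2 — fraction explained by component i = λ_i / Σ λ:
  PC1: 60/105 = 0.5714
  PC2: 45/105 = 0.4286

Step 3 — cumulative fraction after k components = (λ_1 + ... + λ_k) / Σ λ:
  k = 1: 60/105 = 0.5714
  k = 2: (60 + 45)/105 = 105/105 = 1

Summary (fraction, with percent):

explained: PC1 0.5714 (57.14%), PC2 0.4286 (42.86%);  cumulative: 0.5714, 1


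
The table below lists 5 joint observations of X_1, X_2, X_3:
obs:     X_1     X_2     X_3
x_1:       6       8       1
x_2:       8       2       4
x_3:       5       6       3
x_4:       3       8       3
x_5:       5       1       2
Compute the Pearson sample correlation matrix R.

Step 1 — column means:
  mean(X_1) = (6 + 8 + 5 + 3 + 5) / 5 = 27/5 = 5.4
  mean(X_2) = (8 + 2 + 6 + 8 + 1) / 5 = 25/5 = 5
  mean(X_3) = (1 + 4 + 3 + 3 + 2) / 5 = 13/5 = 2.6

Step 2 — sample variances and covariances s[i,j] = (1/(n-1)) · Σ_k (x_{k,i} - mean_i) · (x_{k,j} - mean_j), with n-1 = 4:
  s[X_1,X_1] = ((0.6)·(0.6) + (2.6)·(2.6) + (-0.4)·(-0.4) + (-2.4)·(-2.4) + (-0.4)·(-0.4)) / 4 = 13.2/4 = 3.3
  s[X_1,X_2] = ((0.6)·(3) + (2.6)·(-3) + (-0.4)·(1) + (-2.4)·(3) + (-0.4)·(-4)) / 4 = -12/4 = -3
  s[X_1,X_3] = ((0.6)·(-1.6) + (2.6)·(1.4) + (-0.4)·(0.4) + (-2.4)·(0.4) + (-0.4)·(-0.6)) / 4 = 1.8/4 = 0.45
  s[X_2,X_2] = ((3)·(3) + (-3)·(-3) + (1)·(1) + (3)·(3) + (-4)·(-4)) / 4 = 44/4 = 11
  s[X_2,X_3] = ((3)·(-1.6) + (-3)·(1.4) + (1)·(0.4) + (3)·(0.4) + (-4)·(-0.6)) / 4 = -5/4 = -1.25
  s[X_3,X_3] = ((-1.6)·(-1.6) + (1.4)·(1.4) + (0.4)·(0.4) + (0.4)·(0.4) + (-0.6)·(-0.6)) / 4 = 5.2/4 = 1.3
  Sample standard deviations s_i = √(s[i,i]):
  s(X_1) = √(3.3) = 1.8166
  s(X_2) = √(11) = 3.3166
  s(X_3) = √(1.3) = 1.1402

Step 3 — r_{ij} = s_{ij} / (s_i · s_j):
  r[X_1,X_1] = 1 (diagonal).
  r[X_1,X_2] = -3 / (1.8166 · 3.3166) = -3 / 6.0249 = -0.4979
  r[X_1,X_3] = 0.45 / (1.8166 · 1.1402) = 0.45 / 2.0712 = 0.2173
  r[X_2,X_2] = 1 (diagonal).
  r[X_2,X_3] = -1.25 / (3.3166 · 1.1402) = -1.25 / 3.7815 = -0.3306
  r[X_3,X_3] = 1 (diagonal).

R is symmetric with unit diagonal. Assembling:

R = [[1, -0.4979, 0.2173],
 [-0.4979, 1, -0.3306],
 [0.2173, -0.3306, 1]]


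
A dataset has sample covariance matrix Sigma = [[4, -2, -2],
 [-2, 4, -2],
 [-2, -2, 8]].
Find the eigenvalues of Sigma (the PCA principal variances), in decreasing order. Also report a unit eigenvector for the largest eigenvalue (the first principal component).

Step 1 — characteristic polynomial p(λ) = det(λI - Sigma) = λ³ - tr·λ² + c_1·λ - det, where tr = trace, c_1 = sum of the principal 2×2 minors, det = det(Sigma):
  tr = 4 + 4 + 8 = 16,
  c_1 = (4·4 - (-2)²) + (4·8 - (-2)²) + (4·8 - (-2)²) = 12 + 28 + 28 = 68,
  det = 4·(4·8 - (-2)²) - (-2)·((-2)·8 - (-2)·(-2)) + (-2)·((-2)·(-2) - 4·(-2)) = 4·(28) - (-2)·(-20) + (-2)·(12) = 48.
  So p(λ) = λ³ - 16λ² + 68λ - 48.
Step 2 — look for an integer root (rational root theorem: any rational root is an integer divisor of 48). Testing λ = 6:
  p(6) = 216 - 576 + 408 - 48 = 0  ✓
  Dividing out (λ - 6): p(λ) = (λ - 6)(λ² - 10λ + 8).
Step 3 — remaining eigenvalues from the quadratic λ² - 10λ + 8 = 0:
  Δ = 10² - 4·8 = 100 - 32 = 68,  λ = (10 ± √68)/2 = (10 ± 8.2462)/2 ≈ 9.1231 or 0.8769.
  Sorted: λ_1 = 9.1231,  λ_2 = 6,  λ_3 = 0.8769  (check: sum = 16 = tr ✓).

Step 4 — unit eigenvector for λ_1 ≈ 9.1231: v spans the null space of (Sigma - λ_1 I), whose rows are
  r_1 = (-5.1231, -2, -2),  r_2 = (-2, -5.1231, -2),  r_3 = (-2, -2, -1.1231).
  v is orthogonal to every row, so take v ∝ r_1 × r_2 = ((-2)·(-2) - (-2)·(-5.1231), (-2)·(-2) - (-5.1231)·(-2), (-5.1231)·(-5.1231) - (-2)·(-2)) ≈ (-6.2462, -6.2462, 22.2462).
  Rescale (multiply by -1 so the first nonzero entry is positive): u = (6.2462, 6.2462, -22.2462).
  ||u|| = √((6.2462)² + (6.2462)² + (-22.2462)²) = √(572.9242) ≈ 23.9358,  v_1 = u/||u|| ≈ (0.261, 0.261, -0.9294) (||v_1|| = 1).

λ_1 = 9.1231,  λ_2 = 6,  λ_3 = 0.8769;  v_1 ≈ (0.261, 0.261, -0.9294)


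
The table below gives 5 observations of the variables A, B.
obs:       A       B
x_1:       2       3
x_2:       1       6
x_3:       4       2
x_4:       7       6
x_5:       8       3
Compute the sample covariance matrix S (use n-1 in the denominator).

Step 1 — column means:
  mean(A) = (2 + 1 + 4 + 7 + 8) / 5 = 22/5 = 4.4
  mean(B) = (3 + 6 + 2 + 6 + 3) / 5 = 20/5 = 4

Step 2 — sample covariance S[i,j] = (1/(n-1)) · Σ_k (x_{k,i} - mean_i) · (x_{k,j} - mean_j), with n-1 = 4.
  S[A,A] = ((-2.4)·(-2.4) + (-3.4)·(-3.4) + (-0.4)·(-0.4) + (2.6)·(2.6) + (3.6)·(3.6)) / 4 = 37.2/4 = 9.3
  S[A,B] = ((-2.4)·(-1) + (-3.4)·(2) + (-0.4)·(-2) + (2.6)·(2) + (3.6)·(-1)) / 4 = -2/4 = -0.5
  S[B,B] = ((-1)·(-1) + (2)·(2) + (-2)·(-2) + (2)·(2) + (-1)·(-1)) / 4 = 14/4 = 3.5

S is symmetric (S[j,i] = S[i,j]). Assembling:

S = [[9.3, -0.5],
 [-0.5, 3.5]]


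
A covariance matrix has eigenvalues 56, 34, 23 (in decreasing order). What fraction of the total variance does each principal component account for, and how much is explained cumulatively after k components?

Step 1 — total variance = trace(Sigma) = Σ λ_i = 56 + 34 + 23 = 113.

Step 2 — fraction explained by component i = λ_i / Σ λ:
  PC1: 56/113 = 0.4956
  PC2: 34/113 = 0.3009
  PC3: 23/113 = 0.2035

Step 3 — cumulative fraction after k components = (λ_1 + ... + λ_k) / Σ λ:
  k = 1: 56/113 = 0.4956
  k = 2: (56 + 34)/113 = 90/113 = 0.7965
  k = 3: (56 + 34 + 23)/113 = 113/113 = 1

Summary (fraction, with percent):

explained: PC1 0.4956 (49.56%), PC2 0.3009 (30.09%), PC3 0.2035 (20.35%);  cumulative: 0.4956, 0.7965, 1


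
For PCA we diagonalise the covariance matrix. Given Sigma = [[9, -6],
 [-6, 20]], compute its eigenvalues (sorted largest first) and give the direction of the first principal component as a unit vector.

Step 1 — characteristic polynomial of 2×2 Sigma:
  det(Sigma - λI) = λ² - trace · λ + det = 0.
  trace = 9 + 20 = 29, det = 9·20 - (-6)² = 144.
Step 2 — discriminant:
  Δ = trace² - 4·det = 841 - 576 = 265.
Step 3 — eigenvalues:
  λ = (trace ± √Δ)/2 = (29 ± 16.2788)/2,
  λ_1 = 22.6394,  λ_2 = 6.3606.

Step 4 — unit eigenvector for λ_1: solve (Sigma - λ_1 I)v = 0. First row:
  (9 - 22.6394)·v_x + (-6)·v_y = 0, i.e. (-13.6394)·v_x + (-6)·v_y = 0,
  so v ∝ (b, λ_1 - a) = (-6, 13.6394); multiply by -1 so the first entry is positive: u = (6, -13.6394).
  ||u|| = √((6)² + (-13.6394)²) = √(222.0335) ≈ 14.9008,
  v_1 = u/||u|| ≈ (0.4027, -0.9153) (||v_1|| = 1).

λ_1 = 22.6394,  λ_2 = 6.3606;  v_1 ≈ (0.4027, -0.9153)


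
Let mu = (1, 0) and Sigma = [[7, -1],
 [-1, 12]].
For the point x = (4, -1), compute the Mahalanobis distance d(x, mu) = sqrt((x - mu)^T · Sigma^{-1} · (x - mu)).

Step 1 — centre the observation: (x - mu) = (3, -1).

Step 2 — invert Sigma. det(Sigma) = 7·12 - (-1)² = 83.
  Sigma^{-1} = (1/det) · [[d, -b], [-b, a]] = [[0.1446, 0.012],
 [0.012, 0.0843]].

Step 3 — form the quadratic (x - mu)^T · Sigma^{-1} · (x - mu):
  Sigma^{-1} · (x - mu) = (0.4217, -0.0482).
  (x - mu)^T · [Sigma^{-1} · (x - mu)] = (3)·(0.4217) + (-1)·(-0.0482) = 1.3133.

Step 4 — take square root: d = √(1.3133) ≈ 1.146.

d(x, mu) = √(1.3133) ≈ 1.146


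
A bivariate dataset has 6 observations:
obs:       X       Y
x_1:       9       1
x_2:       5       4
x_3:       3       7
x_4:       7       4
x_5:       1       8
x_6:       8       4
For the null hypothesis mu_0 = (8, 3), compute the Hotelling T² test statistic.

Step 1 — sample mean vector:
  mean(X) = (9 + 5 + 3 + 7 + 1 + 8) / 6 = 33/6 = 5.5
  mean(Y) = (1 + 4 + 7 + 4 + 8 + 4) / 6 = 28/6 = 4.6667
  x̄ = (5.5, 4.6667),  deviation x̄ - mu_0 = (5.5, 4.6667) - (8, 3) = (-2.5, 1.6667).

Step 2 — sample covariance matrix, S[i,j] = (1/(n-1)) · Σ_k (x_{k,i} - mean_i) · (x_{k,j} - mean_j), divisor n-1 = 5:
  S[X,X] = ((3.5)·(3.5) + (-0.5)·(-0.5) + (-2.5)·(-2.5) + (1.5)·(1.5) + (-4.5)·(-4.5) + (2.5)·(2.5)) / 5 = 47.5/5 = 9.5
  S[X,Y] = ((3.5)·(-3.6667) + (-0.5)·(-0.6667) + (-2.5)·(2.3333) + (1.5)·(-0.6667) + (-4.5)·(3.3333) + (2.5)·(-0.6667)) / 5 = -36/5 = -7.2
  S[Y,Y] = ((-3.6667)·(-3.6667) + (-0.6667)·(-0.6667) + (2.3333)·(2.3333) + (-0.6667)·(-0.6667) + (3.3333)·(3.3333) + (-0.6667)·(-0.6667)) / 5 = 31.3333/5 = 6.2667
  S = [[9.5, -7.2],
 [-7.2, 6.2667]].

Step 3 — invert S. det(S) = 9.5·6.2667 - (-7.2)² = 7.6933.
  S^{-1} = (1/det) · [[d, -b], [-b, a]] = [[0.8146, 0.9359],
 [0.9359, 1.2348]].

Step 4 — quadratic form (x̄ - mu_0)^T · S^{-1} · (x̄ - mu_0):
  S^{-1} · (x̄ - mu_0) = (-0.4766, -0.2816),
  (x̄ - mu_0)^T · [...] = (-2.5)·(-0.4766) + (1.6667)·(-0.2816) = 0.7221.

Step 5 — scale by n: T² = 6 · 0.7221 = 4.3328.

T² ≈ 4.3328


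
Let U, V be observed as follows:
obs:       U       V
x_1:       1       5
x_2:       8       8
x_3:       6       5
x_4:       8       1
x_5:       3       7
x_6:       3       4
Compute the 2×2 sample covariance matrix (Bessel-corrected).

Step 1 — column means:
  mean(U) = (1 + 8 + 6 + 8 + 3 + 3) / 6 = 29/6 = 4.8333
  mean(V) = (5 + 8 + 5 + 1 + 7 + 4) / 6 = 30/6 = 5

Step 2 — sample covariance S[i,j] = (1/(n-1)) · Σ_k (x_{k,i} - mean_i) · (x_{k,j} - mean_j), with n-1 = 5.
  S[U,U] = ((-3.8333)·(-3.8333) + (3.1667)·(3.1667) + (1.1667)·(1.1667) + (3.1667)·(3.1667) + (-1.8333)·(-1.8333) + (-1.8333)·(-1.8333)) / 5 = 42.8333/5 = 8.5667
  S[U,V] = ((-3.8333)·(0) + (3.1667)·(3) + (1.1667)·(0) + (3.1667)·(-4) + (-1.8333)·(2) + (-1.8333)·(-1)) / 5 = -5/5 = -1
  S[V,V] = ((0)·(0) + (3)·(3) + (0)·(0) + (-4)·(-4) + (2)·(2) + (-1)·(-1)) / 5 = 30/5 = 6

S is symmetric (S[j,i] = S[i,j]). Assembling:

S = [[8.5667, -1],
 [-1, 6]]


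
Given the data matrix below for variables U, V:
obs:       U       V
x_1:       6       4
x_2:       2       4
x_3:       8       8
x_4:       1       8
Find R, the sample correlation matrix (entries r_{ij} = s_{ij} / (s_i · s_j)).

Step 1 — column means:
  mean(U) = (6 + 2 + 8 + 1) / 4 = 17/4 = 4.25
  mean(V) = (4 + 4 + 8 + 8) / 4 = 24/4 = 6

Step 2 — sample variances and covariances s[i,j] = (1/(n-1)) · Σ_k (x_{k,i} - mean_i) · (x_{k,j} - mean_j), with n-1 = 3:
  s[U,U] = ((1.75)·(1.75) + (-2.25)·(-2.25) + (3.75)·(3.75) + (-3.25)·(-3.25)) / 3 = 32.75/3 = 10.9167
  s[U,V] = ((1.75)·(-2) + (-2.25)·(-2) + (3.75)·(2) + (-3.25)·(2)) / 3 = 2/3 = 0.6667
  s[V,V] = ((-2)·(-2) + (-2)·(-2) + (2)·(2) + (2)·(2)) / 3 = 16/3 = 5.3333
  Sample standard deviations s_i = √(s[i,i]):
  s(U) = √(10.9167) = 3.304
  s(V) = √(5.3333) = 2.3094

Step 3 — r_{ij} = s_{ij} / (s_i · s_j):
  r[U,U] = 1 (diagonal).
  r[U,V] = 0.6667 / (3.304 · 2.3094) = 0.6667 / 7.6303 = 0.0874
  r[V,V] = 1 (diagonal).

R is symmetric with unit diagonal. Assembling:

R = [[1, 0.0874],
 [0.0874, 1]]


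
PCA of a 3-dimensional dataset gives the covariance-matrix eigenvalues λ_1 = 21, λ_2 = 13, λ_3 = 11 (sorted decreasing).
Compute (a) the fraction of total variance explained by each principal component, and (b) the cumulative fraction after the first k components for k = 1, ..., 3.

Step 1 — total variance = trace(Sigma) = Σ λ_i = 21 + 13 + 11 = 45.

Step 2 — fraction explained by component i = λ_i / Σ λ:
  PC1: 21/45 = 0.4667
  PC2: 13/45 = 0.2889
  PC3: 11/45 = 0.2444

Step 3 — cumulative fraction after k components = (λ_1 + ... + λ_k) / Σ λ:
  k = 1: 21/45 = 0.4667
  k = 2: (21 + 13)/45 = 34/45 = 0.7556
  k = 3: (21 + 13 + 11)/45 = 45/45 = 1

Summary (fraction, with percent):

explained: PC1 0.4667 (46.67%), PC2 0.2889 (28.89%), PC3 0.2444 (24.44%);  cumulative: 0.4667, 0.7556, 1


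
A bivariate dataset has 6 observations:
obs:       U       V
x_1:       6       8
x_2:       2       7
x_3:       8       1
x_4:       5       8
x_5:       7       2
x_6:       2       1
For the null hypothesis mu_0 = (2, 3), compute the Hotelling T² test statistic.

Step 1 — sample mean vector:
  mean(U) = (6 + 2 + 8 + 5 + 7 + 2) / 6 = 30/6 = 5
  mean(V) = (8 + 7 + 1 + 8 + 2 + 1) / 6 = 27/6 = 4.5
  x̄ = (5, 4.5),  deviation x̄ - mu_0 = (5, 4.5) - (2, 3) = (3, 1.5).

Step 2 — sample covariance matrix, S[i,j] = (1/(n-1)) · Σ_k (x_{k,i} - mean_i) · (x_{k,j} - mean_j), divisor n-1 = 5:
  S[U,U] = ((1)·(1) + (-3)·(-3) + (3)·(3) + (0)·(0) + (2)·(2) + (-3)·(-3)) / 5 = 32/5 = 6.4
  S[U,V] = ((1)·(3.5) + (-3)·(2.5) + (3)·(-3.5) + (0)·(3.5) + (2)·(-2.5) + (-3)·(-3.5)) / 5 = -9/5 = -1.8
  S[V,V] = ((3.5)·(3.5) + (2.5)·(2.5) + (-3.5)·(-3.5) + (3.5)·(3.5) + (-2.5)·(-2.5) + (-3.5)·(-3.5)) / 5 = 61.5/5 = 12.3
  S = [[6.4, -1.8],
 [-1.8, 12.3]].

Step 3 — invert S. det(S) = 6.4·12.3 - (-1.8)² = 75.48.
  S^{-1} = (1/det) · [[d, -b], [-b, a]] = [[0.163, 0.0238],
 [0.0238, 0.0848]].

Step 4 — quadratic form (x̄ - mu_0)^T · S^{-1} · (x̄ - mu_0):
  S^{-1} · (x̄ - mu_0) = (0.5246, 0.1987),
  (x̄ - mu_0)^T · [...] = (3)·(0.5246) + (1.5)·(0.1987) = 1.872.

Step 5 — scale by n: T² = 6 · 1.872 = 11.2321.

T² ≈ 11.2321


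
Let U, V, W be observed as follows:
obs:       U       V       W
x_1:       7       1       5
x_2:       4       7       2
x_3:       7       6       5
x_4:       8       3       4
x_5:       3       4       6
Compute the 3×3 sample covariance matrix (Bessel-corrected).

Step 1 — column means:
  mean(U) = (7 + 4 + 7 + 8 + 3) / 5 = 29/5 = 5.8
  mean(V) = (1 + 7 + 6 + 3 + 4) / 5 = 21/5 = 4.2
  mean(W) = (5 + 2 + 5 + 4 + 6) / 5 = 22/5 = 4.4

Step 2 — sample covariance S[i,j] = (1/(n-1)) · Σ_k (x_{k,i} - mean_i) · (x_{k,j} - mean_j), with n-1 = 4.
  S[U,U] = ((1.2)·(1.2) + (-1.8)·(-1.8) + (1.2)·(1.2) + (2.2)·(2.2) + (-2.8)·(-2.8)) / 4 = 18.8/4 = 4.7
  S[U,V] = ((1.2)·(-3.2) + (-1.8)·(2.8) + (1.2)·(1.8) + (2.2)·(-1.2) + (-2.8)·(-0.2)) / 4 = -8.8/4 = -2.2
  S[U,W] = ((1.2)·(0.6) + (-1.8)·(-2.4) + (1.2)·(0.6) + (2.2)·(-0.4) + (-2.8)·(1.6)) / 4 = 0.4/4 = 0.1
  S[V,V] = ((-3.2)·(-3.2) + (2.8)·(2.8) + (1.8)·(1.8) + (-1.2)·(-1.2) + (-0.2)·(-0.2)) / 4 = 22.8/4 = 5.7
  S[V,W] = ((-3.2)·(0.6) + (2.8)·(-2.4) + (1.8)·(0.6) + (-1.2)·(-0.4) + (-0.2)·(1.6)) / 4 = -7.4/4 = -1.85
  S[W,W] = ((0.6)·(0.6) + (-2.4)·(-2.4) + (0.6)·(0.6) + (-0.4)·(-0.4) + (1.6)·(1.6)) / 4 = 9.2/4 = 2.3

S is symmetric (S[j,i] = S[i,j]). Assembling:

S = [[4.7, -2.2, 0.1],
 [-2.2, 5.7, -1.85],
 [0.1, -1.85, 2.3]]


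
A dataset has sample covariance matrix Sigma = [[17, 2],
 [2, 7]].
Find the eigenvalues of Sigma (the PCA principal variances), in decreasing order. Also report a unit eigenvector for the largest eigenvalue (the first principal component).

Step 1 — characteristic polynomial of 2×2 Sigma:
  det(Sigma - λI) = λ² - trace · λ + det = 0.
  trace = 17 + 7 = 24, det = 17·7 - (2)² = 115.
Step 2 — discriminant:
  Δ = trace² - 4·det = 576 - 460 = 116.
Step 3 — eigenvalues:
  λ = (trace ± √Δ)/2 = (24 ± 10.7703)/2,
  λ_1 = 17.3852,  λ_2 = 6.6148.

Step 4 — unit eigenvector for λ_1: solve (Sigma - λ_1 I)v = 0. First row:
  (17 - 17.3852)·v_x + (2)·v_y = 0, i.e. (-0.3852)·v_x + (2)·v_y = 0,
  so v ∝ (b, λ_1 - a) = (2, 0.3852) = u.
  ||u|| = √((2)² + (0.3852)²) = √(4.1484) ≈ 2.0368,
  v_1 = u/||u|| ≈ (0.982, 0.1891) (||v_1|| = 1).

λ_1 = 17.3852,  λ_2 = 6.6148;  v_1 ≈ (0.982, 0.1891)


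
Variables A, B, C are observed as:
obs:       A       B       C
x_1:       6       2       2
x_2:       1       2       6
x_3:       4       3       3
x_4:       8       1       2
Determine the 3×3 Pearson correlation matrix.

Step 1 — column means:
  mean(A) = (6 + 1 + 4 + 8) / 4 = 19/4 = 4.75
  mean(B) = (2 + 2 + 3 + 1) / 4 = 8/4 = 2
  mean(C) = (2 + 6 + 3 + 2) / 4 = 13/4 = 3.25

Step 2 — sample variances and covariances s[i,j] = (1/(n-1)) · Σ_k (x_{k,i} - mean_i) · (x_{k,j} - mean_j), with n-1 = 3:
  s[A,A] = ((1.25)·(1.25) + (-3.75)·(-3.75) + (-0.75)·(-0.75) + (3.25)·(3.25)) / 3 = 26.75/3 = 8.9167
  s[A,B] = ((1.25)·(0) + (-3.75)·(0) + (-0.75)·(1) + (3.25)·(-1)) / 3 = -4/3 = -1.3333
  s[A,C] = ((1.25)·(-1.25) + (-3.75)·(2.75) + (-0.75)·(-0.25) + (3.25)·(-1.25)) / 3 = -15.75/3 = -5.25
  s[B,B] = ((0)·(0) + (0)·(0) + (1)·(1) + (-1)·(-1)) / 3 = 2/3 = 0.6667
  s[B,C] = ((0)·(-1.25) + (0)·(2.75) + (1)·(-0.25) + (-1)·(-1.25)) / 3 = 1/3 = 0.3333
  s[C,C] = ((-1.25)·(-1.25) + (2.75)·(2.75) + (-0.25)·(-0.25) + (-1.25)·(-1.25)) / 3 = 10.75/3 = 3.5833
  Sample standard deviations s_i = √(s[i,i]):
  s(A) = √(8.9167) = 2.9861
  s(B) = √(0.6667) = 0.8165
  s(C) = √(3.5833) = 1.893

Step 3 — r_{ij} = s_{ij} / (s_i · s_j):
  r[A,A] = 1 (diagonal).
  r[A,B] = -1.3333 / (2.9861 · 0.8165) = -1.3333 / 2.4381 = -0.5469
  r[A,C] = -5.25 / (2.9861 · 1.893) = -5.25 / 5.6526 = -0.9288
  r[B,B] = 1 (diagonal).
  r[B,C] = 0.3333 / (0.8165 · 1.893) = 0.3333 / 1.5456 = 0.2157
  r[C,C] = 1 (diagonal).

R is symmetric with unit diagonal. Assembling:

R = [[1, -0.5469, -0.9288],
 [-0.5469, 1, 0.2157],
 [-0.9288, 0.2157, 1]]


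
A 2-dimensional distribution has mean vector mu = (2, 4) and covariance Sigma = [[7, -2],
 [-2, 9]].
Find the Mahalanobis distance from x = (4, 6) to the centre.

Step 1 — centre the observation: (x - mu) = (2, 2).

Step 2 — invert Sigma. det(Sigma) = 7·9 - (-2)² = 59.
  Sigma^{-1} = (1/det) · [[d, -b], [-b, a]] = [[0.1525, 0.0339],
 [0.0339, 0.1186]].

Step 3 — form the quadratic (x - mu)^T · Sigma^{-1} · (x - mu):
  Sigma^{-1} · (x - mu) = (0.3729, 0.3051).
  (x - mu)^T · [Sigma^{-1} · (x - mu)] = (2)·(0.3729) + (2)·(0.3051) = 1.3559.

Step 4 — take square root: d = √(1.3559) ≈ 1.1644.

d(x, mu) = √(1.3559) ≈ 1.1644


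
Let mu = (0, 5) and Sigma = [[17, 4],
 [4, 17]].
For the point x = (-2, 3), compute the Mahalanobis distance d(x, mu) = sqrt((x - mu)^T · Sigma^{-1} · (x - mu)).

Step 1 — centre the observation: (x - mu) = (-2, -2).

Step 2 — invert Sigma. det(Sigma) = 17·17 - (4)² = 273.
  Sigma^{-1} = (1/det) · [[d, -b], [-b, a]] = [[0.0623, -0.0147],
 [-0.0147, 0.0623]].

Step 3 — form the quadratic (x - mu)^T · Sigma^{-1} · (x - mu):
  Sigma^{-1} · (x - mu) = (-0.0952, -0.0952).
  (x - mu)^T · [Sigma^{-1} · (x - mu)] = (-2)·(-0.0952) + (-2)·(-0.0952) = 0.381.

Step 4 — take square root: d = √(0.381) ≈ 0.6172.

d(x, mu) = √(0.381) ≈ 0.6172


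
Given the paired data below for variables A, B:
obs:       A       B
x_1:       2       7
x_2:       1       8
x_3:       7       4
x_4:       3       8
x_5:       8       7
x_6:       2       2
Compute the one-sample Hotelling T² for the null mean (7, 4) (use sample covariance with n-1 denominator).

Step 1 — sample mean vector:
  mean(A) = (2 + 1 + 7 + 3 + 8 + 2) / 6 = 23/6 = 3.8333
  mean(B) = (7 + 8 + 4 + 8 + 7 + 2) / 6 = 36/6 = 6
  x̄ = (3.8333, 6),  deviation x̄ - mu_0 = (3.8333, 6) - (7, 4) = (-3.1667, 2).

Step 2 — sample covariance matrix, S[i,j] = (1/(n-1)) · Σ_k (x_{k,i} - mean_i) · (x_{k,j} - mean_j), divisor n-1 = 5:
  S[A,A] = ((-1.8333)·(-1.8333) + (-2.8333)·(-2.8333) + (3.1667)·(3.1667) + (-0.8333)·(-0.8333) + (4.1667)·(4.1667) + (-1.8333)·(-1.8333)) / 5 = 42.8333/5 = 8.5667
  S[A,B] = ((-1.8333)·(1) + (-2.8333)·(2) + (3.1667)·(-2) + (-0.8333)·(2) + (4.1667)·(1) + (-1.8333)·(-4)) / 5 = -4/5 = -0.8
  S[B,B] = ((1)·(1) + (2)·(2) + (-2)·(-2) + (2)·(2) + (1)·(1) + (-4)·(-4)) / 5 = 30/5 = 6
  S = [[8.5667, -0.8],
 [-0.8, 6]].

Step 3 — invert S. det(S) = 8.5667·6 - (-0.8)² = 50.76.
  S^{-1} = (1/det) · [[d, -b], [-b, a]] = [[0.1182, 0.0158],
 [0.0158, 0.1688]].

Step 4 — quadratic form (x̄ - mu_0)^T · S^{-1} · (x̄ - mu_0):
  S^{-1} · (x̄ - mu_0) = (-0.3428, 0.2876),
  (x̄ - mu_0)^T · [...] = (-3.1667)·(-0.3428) + (2)·(0.2876) = 1.6608.

Step 5 — scale by n: T² = 6 · 1.6608 = 9.9645.

T² ≈ 9.9645


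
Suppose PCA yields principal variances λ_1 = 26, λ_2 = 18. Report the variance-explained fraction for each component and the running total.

Step 1 — total variance = trace(Sigma) = Σ λ_i = 26 + 18 = 44.

Step 2 — fraction explained by component i = λ_i / Σ λ:
  PC1: 26/44 = 0.5909
  PC2: 18/44 = 0.4091

Step 3 — cumulative fraction after k components = (λ_1 + ... + λ_k) / Σ λ:
  k = 1: 26/44 = 0.5909
  k = 2: (26 + 18)/44 = 44/44 = 1

Summary (fraction, with percent):

explained: PC1 0.5909 (59.09%), PC2 0.4091 (40.91%);  cumulative: 0.5909, 1


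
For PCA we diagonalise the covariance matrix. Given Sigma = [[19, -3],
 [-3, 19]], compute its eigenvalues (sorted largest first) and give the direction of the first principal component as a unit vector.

Step 1 — characteristic polynomial of 2×2 Sigma:
  det(Sigma - λI) = λ² - trace · λ + det = 0.
  trace = 19 + 19 = 38, det = 19·19 - (-3)² = 352.
Step 2 — discriminant:
  Δ = trace² - 4·det = 1444 - 1408 = 36.
Step 3 — eigenvalues:
  λ = (trace ± √Δ)/2 = (38 ± 6)/2,
  λ_1 = 22,  λ_2 = 16.

Step 4 — unit eigenvector for λ_1: solve (Sigma - λ_1 I)v = 0. First row:
  (19 - 22)·v_x + (-3)·v_y = 0, i.e. (-3)·v_x + (-3)·v_y = 0,
  so v ∝ (b, λ_1 - a) = (-3, 3); multiply by -1 so the first entry is positive: u = (3, -3).
  ||u|| = √((3)² + (-3)²) = √(18) ≈ 4.2426,
  v_1 = u/||u|| ≈ (0.7071, -0.7071) (||v_1|| = 1).

λ_1 = 22,  λ_2 = 16;  v_1 ≈ (0.7071, -0.7071)


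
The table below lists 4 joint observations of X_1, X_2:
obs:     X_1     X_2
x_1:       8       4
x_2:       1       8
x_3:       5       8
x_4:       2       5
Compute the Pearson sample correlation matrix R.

Step 1 — column means:
  mean(X_1) = (8 + 1 + 5 + 2) / 4 = 16/4 = 4
  mean(X_2) = (4 + 8 + 8 + 5) / 4 = 25/4 = 6.25

Step 2 — sample variances and covariances s[i,j] = (1/(n-1)) · Σ_k (x_{k,i} - mean_i) · (x_{k,j} - mean_j), with n-1 = 3:
  s[X_1,X_1] = ((4)·(4) + (-3)·(-3) + (1)·(1) + (-2)·(-2)) / 3 = 30/3 = 10
  s[X_1,X_2] = ((4)·(-2.25) + (-3)·(1.75) + (1)·(1.75) + (-2)·(-1.25)) / 3 = -10/3 = -3.3333
  s[X_2,X_2] = ((-2.25)·(-2.25) + (1.75)·(1.75) + (1.75)·(1.75) + (-1.25)·(-1.25)) / 3 = 12.75/3 = 4.25
  Sample standard deviations s_i = √(s[i,i]):
  s(X_1) = √(10) = 3.1623
  s(X_2) = √(4.25) = 2.0616

Step 3 — r_{ij} = s_{ij} / (s_i · s_j):
  r[X_1,X_1] = 1 (diagonal).
  r[X_1,X_2] = -3.3333 / (3.1623 · 2.0616) = -3.3333 / 6.5192 = -0.5113
  r[X_2,X_2] = 1 (diagonal).

R is symmetric with unit diagonal. Assembling:

R = [[1, -0.5113],
 [-0.5113, 1]]


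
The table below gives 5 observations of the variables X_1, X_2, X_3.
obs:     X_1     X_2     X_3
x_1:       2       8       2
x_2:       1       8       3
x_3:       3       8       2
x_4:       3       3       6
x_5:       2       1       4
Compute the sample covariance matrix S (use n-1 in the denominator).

Step 1 — column means:
  mean(X_1) = (2 + 1 + 3 + 3 + 2) / 5 = 11/5 = 2.2
  mean(X_2) = (8 + 8 + 8 + 3 + 1) / 5 = 28/5 = 5.6
  mean(X_3) = (2 + 3 + 2 + 6 + 4) / 5 = 17/5 = 3.4

Step 2 — sample covariance S[i,j] = (1/(n-1)) · Σ_k (x_{k,i} - mean_i) · (x_{k,j} - mean_j), with n-1 = 4.
  S[X_1,X_1] = ((-0.2)·(-0.2) + (-1.2)·(-1.2) + (0.8)·(0.8) + (0.8)·(0.8) + (-0.2)·(-0.2)) / 4 = 2.8/4 = 0.7
  S[X_1,X_2] = ((-0.2)·(2.4) + (-1.2)·(2.4) + (0.8)·(2.4) + (0.8)·(-2.6) + (-0.2)·(-4.6)) / 4 = -2.6/4 = -0.65
  S[X_1,X_3] = ((-0.2)·(-1.4) + (-1.2)·(-0.4) + (0.8)·(-1.4) + (0.8)·(2.6) + (-0.2)·(0.6)) / 4 = 1.6/4 = 0.4
  S[X_2,X_2] = ((2.4)·(2.4) + (2.4)·(2.4) + (2.4)·(2.4) + (-2.6)·(-2.6) + (-4.6)·(-4.6)) / 4 = 45.2/4 = 11.3
  S[X_2,X_3] = ((2.4)·(-1.4) + (2.4)·(-0.4) + (2.4)·(-1.4) + (-2.6)·(2.6) + (-4.6)·(0.6)) / 4 = -17.2/4 = -4.3
  S[X_3,X_3] = ((-1.4)·(-1.4) + (-0.4)·(-0.4) + (-1.4)·(-1.4) + (2.6)·(2.6) + (0.6)·(0.6)) / 4 = 11.2/4 = 2.8

S is symmetric (S[j,i] = S[i,j]). Assembling:

S = [[0.7, -0.65, 0.4],
 [-0.65, 11.3, -4.3],
 [0.4, -4.3, 2.8]]


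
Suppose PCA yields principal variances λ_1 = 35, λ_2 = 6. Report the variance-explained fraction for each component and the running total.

Step 1 — total variance = trace(Sigma) = Σ λ_i = 35 + 6 = 41.

Step 2 — fraction explained by component i = λ_i / Σ λ:
  PC1: 35/41 = 0.8537
  PC2: 6/41 = 0.1463

Step 3 — cumulative fraction after k components = (λ_1 + ... + λ_k) / Σ λ:
  k = 1: 35/41 = 0.8537
  k = 2: (35 + 6)/41 = 41/41 = 1

Summary (fraction, with percent):

explained: PC1 0.8537 (85.37%), PC2 0.1463 (14.63%);  cumulative: 0.8537, 1


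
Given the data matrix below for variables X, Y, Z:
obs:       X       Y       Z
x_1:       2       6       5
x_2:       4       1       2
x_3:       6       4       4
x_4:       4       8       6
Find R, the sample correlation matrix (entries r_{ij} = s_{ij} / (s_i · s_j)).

Step 1 — column means:
  mean(X) = (2 + 4 + 6 + 4) / 4 = 16/4 = 4
  mean(Y) = (6 + 1 + 4 + 8) / 4 = 19/4 = 4.75
  mean(Z) = (5 + 2 + 4 + 6) / 4 = 17/4 = 4.25

Step 2 — sample variances and covariances s[i,j] = (1/(n-1)) · Σ_k (x_{k,i} - mean_i) · (x_{k,j} - mean_j), with n-1 = 3:
  s[X,X] = ((-2)·(-2) + (0)·(0) + (2)·(2) + (0)·(0)) / 3 = 8/3 = 2.6667
  s[X,Y] = ((-2)·(1.25) + (0)·(-3.75) + (2)·(-0.75) + (0)·(3.25)) / 3 = -4/3 = -1.3333
  s[X,Z] = ((-2)·(0.75) + (0)·(-2.25) + (2)·(-0.25) + (0)·(1.75)) / 3 = -2/3 = -0.6667
  s[Y,Y] = ((1.25)·(1.25) + (-3.75)·(-3.75) + (-0.75)·(-0.75) + (3.25)·(3.25)) / 3 = 26.75/3 = 8.9167
  s[Y,Z] = ((1.25)·(0.75) + (-3.75)·(-2.25) + (-0.75)·(-0.25) + (3.25)·(1.75)) / 3 = 15.25/3 = 5.0833
  s[Z,Z] = ((0.75)·(0.75) + (-2.25)·(-2.25) + (-0.25)·(-0.25) + (1.75)·(1.75)) / 3 = 8.75/3 = 2.9167
  Sample standard deviations s_i = √(s[i,i]):
  s(X) = √(2.6667) = 1.633
  s(Y) = √(8.9167) = 2.9861
  s(Z) = √(2.9167) = 1.7078

Step 3 — r_{ij} = s_{ij} / (s_i · s_j):
  r[X,X] = 1 (diagonal).
  r[X,Y] = -1.3333 / (1.633 · 2.9861) = -1.3333 / 4.8762 = -0.2734
  r[X,Z] = -0.6667 / (1.633 · 1.7078) = -0.6667 / 2.7889 = -0.239
  r[Y,Y] = 1 (diagonal).
  r[Y,Z] = 5.0833 / (2.9861 · 1.7078) = 5.0833 / 5.0997 = 0.9968
  r[Z,Z] = 1 (diagonal).

R is symmetric with unit diagonal. Assembling:

R = [[1, -0.2734, -0.239],
 [-0.2734, 1, 0.9968],
 [-0.239, 0.9968, 1]]


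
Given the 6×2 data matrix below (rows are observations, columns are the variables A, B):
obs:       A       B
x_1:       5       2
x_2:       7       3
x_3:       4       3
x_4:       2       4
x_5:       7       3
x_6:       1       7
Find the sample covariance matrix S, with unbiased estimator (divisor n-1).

Step 1 — column means:
  mean(A) = (5 + 7 + 4 + 2 + 7 + 1) / 6 = 26/6 = 4.3333
  mean(B) = (2 + 3 + 3 + 4 + 3 + 7) / 6 = 22/6 = 3.6667

Step 2 — sample covariance S[i,j] = (1/(n-1)) · Σ_k (x_{k,i} - mean_i) · (x_{k,j} - mean_j), with n-1 = 5.
  S[A,A] = ((0.6667)·(0.6667) + (2.6667)·(2.6667) + (-0.3333)·(-0.3333) + (-2.3333)·(-2.3333) + (2.6667)·(2.6667) + (-3.3333)·(-3.3333)) / 5 = 31.3333/5 = 6.2667
  S[A,B] = ((0.6667)·(-1.6667) + (2.6667)·(-0.6667) + (-0.3333)·(-0.6667) + (-2.3333)·(0.3333) + (2.6667)·(-0.6667) + (-3.3333)·(3.3333)) / 5 = -16.3333/5 = -3.2667
  S[B,B] = ((-1.6667)·(-1.6667) + (-0.6667)·(-0.6667) + (-0.6667)·(-0.6667) + (0.3333)·(0.3333) + (-0.6667)·(-0.6667) + (3.3333)·(3.3333)) / 5 = 15.3333/5 = 3.0667

S is symmetric (S[j,i] = S[i,j]). Assembling:

S = [[6.2667, -3.2667],
 [-3.2667, 3.0667]]


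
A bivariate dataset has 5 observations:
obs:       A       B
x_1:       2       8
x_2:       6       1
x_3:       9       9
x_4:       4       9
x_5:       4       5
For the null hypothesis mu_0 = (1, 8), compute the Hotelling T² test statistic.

Step 1 — sample mean vector:
  mean(A) = (2 + 6 + 9 + 4 + 4) / 5 = 25/5 = 5
  mean(B) = (8 + 1 + 9 + 9 + 5) / 5 = 32/5 = 6.4
  x̄ = (5, 6.4),  deviation x̄ - mu_0 = (5, 6.4) - (1, 8) = (4, -1.6).

Step 2 — sample covariance matrix, S[i,j] = (1/(n-1)) · Σ_k (x_{k,i} - mean_i) · (x_{k,j} - mean_j), divisor n-1 = 4:
  S[A,A] = ((-3)·(-3) + (1)·(1) + (4)·(4) + (-1)·(-1) + (-1)·(-1)) / 4 = 28/4 = 7
  S[A,B] = ((-3)·(1.6) + (1)·(-5.4) + (4)·(2.6) + (-1)·(2.6) + (-1)·(-1.4)) / 4 = -1/4 = -0.25
  S[B,B] = ((1.6)·(1.6) + (-5.4)·(-5.4) + (2.6)·(2.6) + (2.6)·(2.6) + (-1.4)·(-1.4)) / 4 = 47.2/4 = 11.8
  S = [[7, -0.25],
 [-0.25, 11.8]].

Step 3 — invert S. det(S) = 7·11.8 - (-0.25)² = 82.5375.
  S^{-1} = (1/det) · [[d, -b], [-b, a]] = [[0.143, 0.003],
 [0.003, 0.0848]].

Step 4 — quadratic form (x̄ - mu_0)^T · S^{-1} · (x̄ - mu_0):
  S^{-1} · (x̄ - mu_0) = (0.567, -0.1236),
  (x̄ - mu_0)^T · [...] = (4)·(0.567) + (-1.6)·(-0.1236) = 2.4658.

Step 5 — scale by n: T² = 5 · 2.4658 = 12.3289.

T² ≈ 12.3289


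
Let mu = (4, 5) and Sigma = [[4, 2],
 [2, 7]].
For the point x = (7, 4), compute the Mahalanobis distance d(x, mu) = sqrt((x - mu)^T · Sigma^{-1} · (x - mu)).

Step 1 — centre the observation: (x - mu) = (3, -1).

Step 2 — invert Sigma. det(Sigma) = 4·7 - (2)² = 24.
  Sigma^{-1} = (1/det) · [[d, -b], [-b, a]] = [[0.2917, -0.0833],
 [-0.0833, 0.1667]].

Step 3 — form the quadratic (x - mu)^T · Sigma^{-1} · (x - mu):
  Sigma^{-1} · (x - mu) = (0.9583, -0.4167).
  (x - mu)^T · [Sigma^{-1} · (x - mu)] = (3)·(0.9583) + (-1)·(-0.4167) = 3.2917.

Step 4 — take square root: d = √(3.2917) ≈ 1.8143.

d(x, mu) = √(3.2917) ≈ 1.8143


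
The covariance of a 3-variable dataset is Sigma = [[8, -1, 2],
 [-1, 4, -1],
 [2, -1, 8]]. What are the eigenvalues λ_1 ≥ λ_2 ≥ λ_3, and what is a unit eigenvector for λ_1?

Step 1 — characteristic polynomial p(λ) = det(λI - Sigma) = λ³ - tr·λ² + c_1·λ - det, where tr = trace, c_1 = sum of the principal 2×2 minors, det = det(Sigma):
  tr = 8 + 4 + 8 = 20,
  c_1 = (8·4 - (-1)²) + (8·8 - (2)²) + (4·8 - (-1)²) = 31 + 60 + 31 = 122,
  det = 8·(4·8 - (-1)²) - (-1)·((-1)·8 - (-1)·(2)) + (2)·((-1)·(-1) - 4·(2)) = 8·(31) - (-1)·(-6) + (2)·(-7) = 228.
  So p(λ) = λ³ - 20λ² + 122λ - 228.
Step 2 — look for an integer root (rational root theorem: any rational root is an integer divisor of 228). Testing λ = 6:
  p(6) = 216 - 720 + 732 - 228 = 0  ✓
  Dividing out (λ - 6): p(λ) = (λ - 6)(λ² - 14λ + 38).
Step 3 — remaining eigenvalues from the quadratic λ² - 14λ + 38 = 0:
  Δ = 14² - 4·38 = 196 - 152 = 44,  λ = (14 ± √44)/2 = (14 ± 6.6332)/2 ≈ 10.3166 or 3.6834.
  Sorted: λ_1 = 10.3166,  λ_2 = 6,  λ_3 = 3.6834  (check: sum = 20 = tr ✓).

Step 4 — unit eigenvector for λ_1 ≈ 10.3166: v spans the null space of (Sigma - λ_1 I), whose rows are
  r_1 = (-2.3166, -1, 2),  r_2 = (-1, -6.3166, -1),  r_3 = (2, -1, -2.3166).
  v is orthogonal to every row, so take v ∝ r_1 × r_2 = ((-1)·(-1) - (2)·(-6.3166), (2)·(-1) - (-2.3166)·(-1), (-2.3166)·(-6.3166) - (-1)·(-1)) ≈ (13.6332, -4.3166, 13.6332).
  Let u = (13.6332, -4.3166, 13.6332).
  ||u|| = √((13.6332)² + (-4.3166)² + (13.6332)²) = √(390.3642) ≈ 19.7576,  v_1 = u/||u|| ≈ (0.69, -0.2185, 0.69) (||v_1|| = 1).

λ_1 = 10.3166,  λ_2 = 6,  λ_3 = 3.6834;  v_1 ≈ (0.69, -0.2185, 0.69)
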